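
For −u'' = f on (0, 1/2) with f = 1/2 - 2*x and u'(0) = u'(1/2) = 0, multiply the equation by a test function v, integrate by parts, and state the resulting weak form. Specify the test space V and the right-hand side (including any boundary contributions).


V = H^1(0, 1/2) (no boundary constraint on v; u is determined up to an additive constant); weak form: ∫_0^1/2 u'v' dx = ∫_0^1/2 (1/2 - 2*x) v dx for all v ∈ V.

Multiply both sides by a test function v and integrate from 0 to 1/2:
  ∫_0^1/2 −u''(x) v(x) dx = ∫_0^1/2 f(x) v(x) dx.
Integrate the LHS by parts once:
  ∫_0^1/2 −u'' v dx = −[u'(x) v(x)]_0^1/2 + ∫_0^1/2 u'(x) v'(x) dx.
Thus ∫_0^1/2 u'(x) v'(x) dx = ∫_0^1/2 f(x) v(x) dx + [u'(x) v(x)]_0^1/2.
Choose V so that boundary terms are either known or forced to vanish.
u has homogeneous Neumann: u'(0) = u'(1/2) = 0. So [u' v]_0^1/2 = 0·v(1/2) − 0·v(0) = 0 for any v; take V = H^1(0, 1/2).
Weak formulation: find u (satisfying any essential BC) such that ∫_0^1/2 u'(x) v'(x) dx = ∫_0^1/2 f v dx for all v ∈ V (homogeneous Neumann, so boundary terms vanish).
Substituting f(x) = 1/2 - 2*x, the right-hand side is ∫_0^1/2 (1/2 - 2*x) v dx.
Compatibility check (pure Neumann): taking v ≡ 1 ∈ V gives 0 = ∫_0^1/2 f dx + (0) − (0), i.e. ∫_0^1/2 f dx must equal u'(0) − u'(1/2) = 0. Indeed ∫_0^1/2 (1/2 - 2*x) dx = 0, so the data are compatible. The solution is then unique only up to an additive constant (fix it e.g. by requiring ∫_0^1/2 u dx = 0).


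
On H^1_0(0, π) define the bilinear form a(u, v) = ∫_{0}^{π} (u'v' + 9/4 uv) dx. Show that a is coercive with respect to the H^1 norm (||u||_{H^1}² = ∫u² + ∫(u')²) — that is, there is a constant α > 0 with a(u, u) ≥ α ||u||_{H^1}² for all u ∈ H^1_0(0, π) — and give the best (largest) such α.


α = 1

Coercivity of a(·,·) on H^1_0(0, π) means a(u, u) ≥ α ||u||_{H^1}² for every u ∈ H^1_0.
The interval has length L = π, and Poincaré/coercivity depend only on L. Here a(u, u) = ∫(u')² + (9/4)·∫u².
Here c = 9/4 ≥ 1, so a(u,u) = ∫(u')² + c∫u² ≥ ∫(u')² + ∫u² = ||u||_{H^1}², i.e. α = 1 works. No larger α is possible: a(u,u) ≥ α||u||_{H^1}² means (1−α)∫(u')² ≥ (α−c)∫u², and for the modes u_n = sin(nπ(x−x₀)/L) (x₀ the left endpoint) one has ∫u_n²/∫(u_n')² = (L/(nπ))² → 0, so a(u_n,u_n)/||u_n||_{H^1}² → 1. Hence the optimal constant is α = 1.
Therefore α = 1.


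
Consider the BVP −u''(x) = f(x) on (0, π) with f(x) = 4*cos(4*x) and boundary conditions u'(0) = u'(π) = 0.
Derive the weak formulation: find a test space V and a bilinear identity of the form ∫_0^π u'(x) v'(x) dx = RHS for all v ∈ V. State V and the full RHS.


V = H^1(0, π) (no boundary constraint on v; u is determined up to an additive constant); weak form: ∫_0^π u'v' dx = ∫_0^π (4*cos(4*x)) v dx for all v ∈ V.

Multiply both sides by a test function v and integrate from 0 to π:
  ∫_0^π −u''(x) v(x) dx = ∫_0^π f(x) v(x) dx.
Integrate the LHS by parts once:
  ∫_0^π −u'' v dx = −[u'(x) v(x)]_0^π + ∫_0^π u'(x) v'(x) dx.
Thus ∫_0^π u'(x) v'(x) dx = ∫_0^π f(x) v(x) dx + [u'(x) v(x)]_0^π.
Choose V so that boundary terms are either known or forced to vanish.
u has homogeneous Neumann: u'(0) = u'(π) = 0. So [u' v]_0^π = 0·v(π) − 0·v(0) = 0 for any v; take V = H^1(0, π).
Weak formulation: find u (satisfying any essential BC) such that ∫_0^π u'(x) v'(x) dx = ∫_0^π f v dx for all v ∈ V (homogeneous Neumann, so boundary terms vanish).
Substituting f(x) = 4*cos(4*x), the right-hand side is ∫_0^π (4*cos(4*x)) v dx.
Compatibility check (pure Neumann): taking v ≡ 1 ∈ V gives 0 = ∫_0^π f dx + (0) − (0), i.e. ∫_0^π f dx must equal u'(0) − u'(π) = 0. Indeed ∫_0^π (4*cos(4*x)) dx = 0, so the data are compatible. The solution is then unique only up to an additive constant (fix it e.g. by requiring ∫_0^π u dx = 0).


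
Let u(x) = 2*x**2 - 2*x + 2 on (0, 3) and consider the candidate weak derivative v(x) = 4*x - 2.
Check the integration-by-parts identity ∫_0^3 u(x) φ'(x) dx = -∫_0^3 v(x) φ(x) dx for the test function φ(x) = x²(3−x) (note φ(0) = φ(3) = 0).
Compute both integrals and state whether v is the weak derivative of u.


LHS = -351/10, RHS = -351/10. Yes, v = u' weakly.

u(x) = 2*x**2 - 2*x + 2, classical derivative u'(x) = 4*x - 2.
φ(x) = x²(3−x), so φ'(x) = 3*x*(2 - x).
Note φ(0) = φ(3) = 0, so the boundary term u·φ vanishes.
LHS = ∫_0^3 u(x) φ'(x) dx = ∫_0^3 (-6*x^4 + 18*x^3 - 18*x^2 + 12*x) dx. Term by term:
  ∫_0^3 -6*x^4 dx = -1458/5;  ∫_0^3 18*x^3 dx = 729/2;  ∫_0^3 -18*x^2 dx = -162;
  ∫_0^3 12*x dx = 54.
Sum: -1458/5 + 729/2 − 162 + 54 = -351/10.
So LHS = -351/10.
∫_0^3 v(x) φ(x) dx = ∫_0^3 (-4*x^4 + 14*x^3 - 6*x^2) dx. Term by term:
  ∫_0^3 -4*x^4 dx = -972/5;  ∫_0^3 14*x^3 dx = 567/2;  ∫_0^3 -6*x^2 dx = -54.
Sum: -972/5 + 567/2 − 54 = 351/10.
So RHS = -∫_0^3 v(x) φ(x) dx = -351/10.
LHS = RHS, so the identity holds for this test φ.
Moreover u is smooth here and v(x) = u'(x) = 4*x - 2 pointwise, so the identity holds for every test function. Hence v is the weak derivative of u.


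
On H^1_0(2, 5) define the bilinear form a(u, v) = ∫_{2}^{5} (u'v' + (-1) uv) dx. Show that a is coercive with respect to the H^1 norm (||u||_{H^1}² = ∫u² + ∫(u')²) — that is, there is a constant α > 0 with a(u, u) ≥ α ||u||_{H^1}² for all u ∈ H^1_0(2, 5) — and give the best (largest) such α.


α = (-9 + π^2)/(9 + π^2)

Coercivity of a(·,·) on H^1_0(2, 5) means a(u, u) ≥ α ||u||_{H^1}² for every u ∈ H^1_0.
The interval has length L = 3, and Poincaré/coercivity depend only on L. Here a(u, u) = ∫(u')² + (-1)·∫u².
Here c = -1 < 0 with |c| < (π/L)² = π^2/9, so coercivity still holds. The condition a(u,u) ≥ α||u||_{H^1}² reads (1−α)∫(u')² ≥ (α−c)∫u². Any admissible α is ≤ 1 (rapidly oscillating u have ∫u²/∫(u')² → 0), and α = 1 would force 0 ≥ (1−c)∫u², impossible since c < 1; so 1−α > 0. By the sharp Poincaré inequality on H^1_0 of an interval of length L, ∫(u')² ≥ (π/L)²∫u² with equality for the first sine mode sin(π(x−x₀)/L) (x₀ the left endpoint), so the inequality holds for all u iff (1−α)(π/L)² ≥ α − c, i.e. α ≤ ((π/L)² + c)/((π/L)² + 1) = (1 + c(L/π)²)/(1 + (L/π)²). (Direct route, valid since c ≤ 0: Poincaré gives c∫u² ≥ c(L/π)²∫(u')², so a(u,u) ≥ (1 + c(L/π)²)∫(u')², while ||u||_{H^1}² ≤ (1 + (L/π)²)∫(u')²; dividing yields the same α.) With (π/L)² = π^2/9 and c = -1, the largest admissible constant is α = ((π/L)² + c)/((π/L)² + 1).
Simplifying, α = (-9 + π^2)/(9 + π^2).


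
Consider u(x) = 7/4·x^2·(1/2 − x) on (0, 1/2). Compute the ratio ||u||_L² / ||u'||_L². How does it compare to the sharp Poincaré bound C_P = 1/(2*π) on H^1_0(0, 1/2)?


||u||_L² / ||u'||_L² = sqrt(14)/28 < C_P = 1/(2*π).

u(x) = 7/4·x^2·(1/2 − x), so u'(x) = 7*x*(1 - 3*x)/4.
u(x) = 7/4·x^2·(1/2 − x) vanishes at x = 0 and x = 1/2, so u ∈ H^1_0(0, 1/2). Differentiate via the product rule and integrate the resulting polynomials term by term.
  ∫_0^1/2 u² dx = ∫_0^1/2 (49*x^6/16 - 49*x^5/16 + 49*x^4/64) dx. Term by term:
    ∫_0^1/2 49*x^6/16 dx = 7/2048;  ∫_0^1/2 -49*x^5/16 dx = -49/6144;  ∫_0^1/2 49*x^4/64 dx = 49/10240.
  Sum: 7/2048 − 49/6144 + 49/10240 = 7/30720.
  ∫_0^1/2 (u')² dx = ∫_0^1/2 (441*x^4/16 - 147*x^3/8 + 49*x^2/16) dx. Term by term:
    ∫_0^1/2 441*x^4/16 dx = 441/2560;  ∫_0^1/2 -147*x^3/8 dx = -147/512;  ∫_0^1/2 49*x^2/16 dx = 49/384.
  Sum: 441/2560 − 147/512 + 49/384 = 49/3840.
∫_0^1/2 u² dx = 7/30720, so ||u||_L² = sqrt(210)/960.
∫_0^1/2 (u')² dx = 49/3840, so ||u'||_L² = 7*sqrt(15)/240.
Ratio ||u||_L² / ||u'||_L² = sqrt(14)/28.
Sharp Poincaré constant on H^1_0(0, 1/2) is C_P = L/π = 1/(2*π), achieved by sin(2*π·x).
A polynomial bump cannot attain the sharp Poincaré constant (only the first sine eigenfunction does), so the ratio is strictly less than C_P, consistent with ||u||_L² ≤ C_P ||u'||_L².


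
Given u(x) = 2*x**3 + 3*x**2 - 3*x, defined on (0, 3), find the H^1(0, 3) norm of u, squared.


||u||_{H^1}^2 = 374571/70

The H^1 norm (squared) on an interval (0, L) is
  ||u||_{H^1}^2 = ∫_0^L u(x)^2 dx + ∫_0^L u'(x)^2 dx.
Compute u'(x) = 6*x**2 + 6*x - 3.
Then u(x)^2 = 4*x**6 + 12*x**5 - 3*x**4 - 18*x**3 + 9*x**2 and u'(x)^2 = 36*x**4 + 72*x**3 - 36*x + 9.
Integrate each monomial from 0 to 3 using ∫_0^3 c·x^n dx = c·3^(n+1)/(n+1):
  ∫_0^3 u(x)^2 dx = ∫_0^3 (4*x^6 + 12*x^5 - 3*x^4 - 18*x^3 + 9*x^2) dx. Term by term:
    ∫_0^3 4*x^6 dx = 8748/7;  ∫_0^3 12*x^5 dx = 1458;  ∫_0^3 -3*x^4 dx = -729/5;
    ∫_0^3 -18*x^3 dx = -729/2;  ∫_0^3 9*x^2 dx = 81.
  Sum: 8748/7 + 1458 − 729/5 − 729/2 + 81 = 159489/70.
  ∫_0^3 u'(x)^2 dx = ∫_0^3 (36*x^4 + 72*x^3 - 36*x + 9) dx. Term by term:
    ∫_0^3 36*x^4 dx = 8748/5;  ∫_0^3 72*x^3 dx = 1458;  ∫_0^3 -36*x dx = -162;
    ∫_0^3 9 dx = 27.
  Sum: 8748/5 + 1458 − 162 + 27 = 15363/5.
Adding: ||u||_{H^1}^2 = 159489/70 + 15363/5 = 374571/70.


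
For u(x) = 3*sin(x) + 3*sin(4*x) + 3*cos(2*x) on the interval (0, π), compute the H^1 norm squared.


||u||_{H^1(0,π)}^2 = -60 + 108*π

u'(x) = -6*sin(2*x) + 3*cos(x) + 12*cos(4*x).
Expand u² and (u')² and integrate term by term on (0, π), using: for integers n ≥ 1, ∫_0^π sin²(nx) dx = ∫_0^π cos²(nx) dx = π/2; for n ≠ n', ∫_0^π sin(nx)sin(n'x) dx = ∫_0^π cos(nx)cos(n'x) dx = 0; and by product-to-sum, ∫_0^π sin(nx)cos(n'x) dx = ½∫_0^π [sin((n+n')x) + sin((n−n')x)] dx, which is 0 when n+n' is even and 2n/(n²−n'²) when n+n' is odd (it need not vanish on (0, π)).
  u² squared terms: (3)²·∫cos(2x)² dx = 9·π/2 = 9*π/2;  (3)²·∫sin(x)² dx = 9·π/2 = 9*π/2;  (3)²·∫sin(4x)² dx = 9·π/2 = 9*π/2.
  u² cross terms: 2·(3)·(3)·∫cos(2x)·sin(x) dx = 18·(-2/3) = -12;  2·(3)·(3)·∫cos(2x)·sin(4x) dx = 18·(0) = 0;  2·(3)·(3)·∫sin(x)·sin(4x) dx = 18·(0) = 0.
  So ∫_0^π u² dx = 9*π/2 + 9*π/2 + 9*π/2 − 12 + 0 + 0 = -12 + 27*π/2.
  (u')² squared terms: (-6)²·∫sin(2x)² dx = 36·π/2 = 18*π;  (3)²·∫cos(x)² dx = 9·π/2 = 9*π/2;  (12)²·∫cos(4x)² dx = 144·π/2 = 72*π.
  (u')² cross terms: 2·(-6)·(3)·∫sin(2x)·cos(x) dx = -36·(4/3) = -48;  2·(-6)·(12)·∫sin(2x)·cos(4x) dx = -144·(0) = 0;  2·(3)·(12)·∫cos(x)·cos(4x) dx = 72·(0) = 0.
  So ∫_0^π (u')² dx = 18*π + 9*π/2 + 72*π − 48 + 0 + 0 = -48 + 189*π/2.
||u||_{H^1}^2 = (-12 + 27*π/2) + (-48 + 189*π/2) = -60 + 108*π.


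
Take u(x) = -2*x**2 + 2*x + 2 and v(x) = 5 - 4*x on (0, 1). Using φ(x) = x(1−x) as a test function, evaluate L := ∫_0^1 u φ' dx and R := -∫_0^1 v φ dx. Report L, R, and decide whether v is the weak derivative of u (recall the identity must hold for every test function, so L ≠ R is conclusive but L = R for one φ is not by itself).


LHS = 0, RHS = -1/2. No, v is not the weak derivative of u.

u(x) = -2*x**2 + 2*x + 2, classical derivative u'(x) = 2 - 4*x.
φ(x) = x(1−x), so φ'(x) = 1 - 2*x.
Note φ(0) = φ(1) = 0, so the boundary term u·φ vanishes.
LHS = ∫_0^1 u(x) φ'(x) dx = ∫_0^1 (4*x^3 - 6*x^2 - 2*x + 2) dx. Term by term:
  ∫_0^1 4*x^3 dx = 1;  ∫_0^1 -6*x^2 dx = -2;  ∫_0^1 -2*x dx = -1;
  ∫_0^1 2 dx = 2.
Sum: 1 − 2 − 1 + 2 = 0.
So LHS = 0.
∫_0^1 v(x) φ(x) dx = ∫_0^1 (4*x^3 - 9*x^2 + 5*x) dx. Term by term:
  ∫_0^1 4*x^3 dx = 1;  ∫_0^1 -9*x^2 dx = -3;  ∫_0^1 5*x dx = 5/2.
Sum: 1 − 3 + 5/2 = 1/2.
So RHS = -∫_0^1 v(x) φ(x) dx = -1/2.
LHS − RHS = 1/2 ≠ 0, so the identity fails.
(For a valid weak derivative the identity must hold for EVERY test function, in particular this one. The failure shows v is NOT the weak derivative of u.)
Correct weak derivative would be u'(x) = 2 - 4*x.


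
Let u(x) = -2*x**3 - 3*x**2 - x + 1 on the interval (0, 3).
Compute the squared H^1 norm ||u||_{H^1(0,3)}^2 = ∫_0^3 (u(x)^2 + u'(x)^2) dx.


||u||_{H^1}^2 = 491793/70

The H^1 norm (squared) on an interval (0, L) is
  ||u||_{H^1}^2 = ∫_0^L u(x)^2 dx + ∫_0^L u'(x)^2 dx.
Compute u'(x) = -6*x**2 - 6*x - 1.
Then u(x)^2 = 4*x**6 + 12*x**5 + 13*x**4 + 2*x**3 - 5*x**2 - 2*x + 1 and u'(x)^2 = 36*x**4 + 72*x**3 + 48*x**2 + 12*x + 1.
Integrate each monomial from 0 to 3 using ∫_0^3 c·x^n dx = c·3^(n+1)/(n+1):
  ∫_0^3 u(x)^2 dx = ∫_0^3 (4*x^6 + 12*x^5 + 13*x^4 + 2*x^3 - 5*x^2 - 2*x + 1) dx. Term by term:
    ∫_0^3 4*x^6 dx = 8748/7;  ∫_0^3 12*x^5 dx = 1458;  ∫_0^3 13*x^4 dx = 3159/5;
    ∫_0^3 2*x^3 dx = 81/2;  ∫_0^3 -5*x^2 dx = -45;  ∫_0^3 -2*x dx = -9;
    ∫_0^3 1 dx = 3.
  Sum: 8748/7 + 1458 + 3159/5 + 81/2 − 45 − 9 + 3 = 233031/70.
  ∫_0^3 u'(x)^2 dx = ∫_0^3 (36*x^4 + 72*x^3 + 48*x^2 + 12*x + 1) dx. Term by term:
    ∫_0^3 36*x^4 dx = 8748/5;  ∫_0^3 72*x^3 dx = 1458;  ∫_0^3 48*x^2 dx = 432;
    ∫_0^3 12*x dx = 54;  ∫_0^3 1 dx = 3.
  Sum: 8748/5 + 1458 + 432 + 54 + 3 = 18483/5.
Adding: ||u||_{H^1}^2 = 233031/70 + 18483/5 = 491793/70.


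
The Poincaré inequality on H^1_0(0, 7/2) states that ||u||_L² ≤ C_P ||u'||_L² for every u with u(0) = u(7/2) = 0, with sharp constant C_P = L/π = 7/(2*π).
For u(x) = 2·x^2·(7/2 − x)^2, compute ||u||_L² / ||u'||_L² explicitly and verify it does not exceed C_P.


||u||_L² / ||u'||_L² = 7*sqrt(3)/12 < C_P = 7/(2*π).

u(x) = 2·x^2·(7/2 − x)^2, so u'(x) = x*(2*x - 7)*(4*x - 7).
u(x) = 2·x^2·(7/2 − x)^2 vanishes at x = 0 and x = 7/2, so u ∈ H^1_0(0, 7/2). Differentiate via the product rule and integrate the resulting polynomials term by term.
  ∫_0^7/2 u² dx = ∫_0^7/2 (4*x^8 - 56*x^7 + 294*x^6 - 686*x^5 + 2401*x^4/4) dx. Term by term:
    ∫_0^7/2 4*x^8 dx = 40353607/1152;  ∫_0^7/2 -56*x^7 dx = -40353607/256;  ∫_0^7/2 294*x^6 dx = 17294403/64;
    ∫_0^7/2 -686*x^5 dx = -40353607/192;  ∫_0^7/2 2401*x^4/4 dx = 40353607/640.
  Sum: 40353607/1152 − 40353607/256 + 17294403/64 − 40353607/192 + 40353607/640 = 5764801/11520.
  ∫_0^7/2 (u')² dx = ∫_0^7/2 (64*x^6 - 672*x^5 + 2548*x^4 - 4116*x^3 + 2401*x^2) dx. Term by term:
    ∫_0^7/2 64*x^6 dx = 117649/2;  ∫_0^7/2 -672*x^5 dx = -823543/4;  ∫_0^7/2 2548*x^4 dx = 10706059/40;
    ∫_0^7/2 -4116*x^3 dx = -2470629/16;  ∫_0^7/2 2401*x^2 dx = 823543/24.
  Sum: 117649/2 − 823543/4 + 10706059/40 − 2470629/16 + 823543/24 = 117649/240.
∫_0^7/2 u² dx = 5764801/11520, so ||u||_L² = 2401*sqrt(5)/240.
∫_0^7/2 (u')² dx = 117649/240, so ||u'||_L² = 343*sqrt(15)/60.
Ratio ||u||_L² / ||u'||_L² = 7*sqrt(3)/12.
Sharp Poincaré constant on H^1_0(0, 7/2) is C_P = L/π = 7/(2*π), achieved by sin(2*π/7·x).
A polynomial bump cannot attain the sharp Poincaré constant (only the first sine eigenfunction does), so the ratio is strictly less than C_P, consistent with ||u||_L² ≤ C_P ||u'||_L².


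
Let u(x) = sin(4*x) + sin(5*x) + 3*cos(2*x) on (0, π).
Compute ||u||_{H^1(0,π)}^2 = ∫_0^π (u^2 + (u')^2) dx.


||u||_{H^1(0,π)}^2 = 100/7 + 44*π

u'(x) = -6*sin(2*x) + 4*cos(4*x) + 5*cos(5*x).
Expand u² and (u')² and integrate term by term on (0, π), using: for integers n ≥ 1, ∫_0^π sin²(nx) dx = ∫_0^π cos²(nx) dx = π/2; for n ≠ n', ∫_0^π sin(nx)sin(n'x) dx = ∫_0^π cos(nx)cos(n'x) dx = 0; and by product-to-sum, ∫_0^π sin(nx)cos(n'x) dx = ½∫_0^π [sin((n+n')x) + sin((n−n')x)] dx, which is 0 when n+n' is even and 2n/(n²−n'²) when n+n' is odd (it need not vanish on (0, π)).
  u² squared terms: (3)²·∫cos(2x)² dx = 9·π/2 = 9*π/2;  (1)²·∫sin(4x)² dx = 1·π/2 = π/2;  (1)²·∫sin(5x)² dx = 1·π/2 = π/2.
  u² cross terms: 2·(3)·(1)·∫cos(2x)·sin(4x) dx = 6·(0) = 0;  2·(3)·(1)·∫cos(2x)·sin(5x) dx = 6·(10/21) = 20/7;  2·(1)·(1)·∫sin(4x)·sin(5x) dx = 2·(0) = 0.
  So ∫_0^π u² dx = 9*π/2 + π/2 + π/2 + 0 + 20/7 + 0 = 20/7 + 11*π/2.
  (u')² squared terms: (-6)²·∫sin(2x)² dx = 36·π/2 = 18*π;  (4)²·∫cos(4x)² dx = 16·π/2 = 8*π;  (5)²·∫cos(5x)² dx = 25·π/2 = 25*π/2.
  (u')² cross terms: 2·(-6)·(4)·∫sin(2x)·cos(4x) dx = -48·(0) = 0;  2·(-6)·(5)·∫sin(2x)·cos(5x) dx = -60·(-4/21) = 80/7;  2·(4)·(5)·∫cos(4x)·cos(5x) dx = 40·(0) = 0.
  So ∫_0^π (u')² dx = 18*π + 8*π + 25*π/2 + 0 + 80/7 + 0 = 80/7 + 77*π/2.
||u||_{H^1}^2 = (20/7 + 11*π/2) + (80/7 + 77*π/2) = 100/7 + 44*π.


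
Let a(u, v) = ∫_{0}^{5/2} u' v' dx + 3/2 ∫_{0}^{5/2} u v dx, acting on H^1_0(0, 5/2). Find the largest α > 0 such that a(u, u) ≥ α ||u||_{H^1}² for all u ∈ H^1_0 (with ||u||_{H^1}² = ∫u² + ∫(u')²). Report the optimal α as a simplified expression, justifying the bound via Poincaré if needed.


α = 1

Coercivity of a(·,·) on H^1_0(0, 5/2) means a(u, u) ≥ α ||u||_{H^1}² for every u ∈ H^1_0.
The interval has length L = 5/2, and Poincaré/coercivity depend only on L. Here a(u, u) = ∫(u')² + (3/2)·∫u².
Here c = 3/2 ≥ 1, so a(u,u) = ∫(u')² + c∫u² ≥ ∫(u')² + ∫u² = ||u||_{H^1}², i.e. α = 1 works. No larger α is possible: a(u,u) ≥ α||u||_{H^1}² means (1−α)∫(u')² ≥ (α−c)∫u², and for the modes u_n = sin(nπ(x−x₀)/L) (x₀ the left endpoint) one has ∫u_n²/∫(u_n')² = (L/(nπ))² → 0, so a(u_n,u_n)/||u_n||_{H^1}² → 1. Hence the optimal constant is α = 1.
Therefore α = 1.


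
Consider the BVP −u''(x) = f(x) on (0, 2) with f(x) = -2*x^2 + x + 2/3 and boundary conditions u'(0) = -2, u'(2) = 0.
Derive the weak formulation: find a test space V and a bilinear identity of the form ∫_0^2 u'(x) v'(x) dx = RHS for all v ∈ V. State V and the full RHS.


V = H^1(0, 2) (v unrestricted at boundary; u is determined up to an additive constant); weak form: ∫_0^2 u'v' dx = ∫_0^2 (-2*x^2 + x + 2/3) v dx + 2·v(0) for all v ∈ V.

Multiply both sides by a test function v and integrate from 0 to 2:
  ∫_0^2 −u''(x) v(x) dx = ∫_0^2 f(x) v(x) dx.
Integrate the LHS by parts once:
  ∫_0^2 −u'' v dx = −[u'(x) v(x)]_0^2 + ∫_0^2 u'(x) v'(x) dx.
Thus ∫_0^2 u'(x) v'(x) dx = ∫_0^2 f(x) v(x) dx + [u'(x) v(x)]_0^2.
Choose V so that boundary terms are either known or forced to vanish.
u has inhomogeneous Neumann u'(0) = -2, u'(2) = 0. [u' v]_0^2 = (0)·v(2) − (-2)·v(0) = 2·v(0). Take V = H^1(0, 2); boundary term becomes part of RHS.
Weak formulation: find u (satisfying any essential BC) such that ∫_0^2 u'(x) v'(x) dx = ∫_0^2 f v dx + 2·v(0) for all v ∈ V (Neumann data are natural BCs: they enter the RHS as boundary terms).
Substituting f(x) = -2*x^2 + x + 2/3, the right-hand side is ∫_0^2 (-2*x^2 + x + 2/3) v dx + 2·v(0).
Compatibility check (pure Neumann): taking v ≡ 1 ∈ V gives 0 = ∫_0^2 f dx + (0) − (-2), i.e. ∫_0^2 f dx must equal u'(0) − u'(2) = -2. Indeed ∫_0^2 (-2*x^2 + x + 2/3) dx = -2, so the data are compatible. The solution is then unique only up to an additive constant (fix it e.g. by requiring ∫_0^2 u dx = 0).


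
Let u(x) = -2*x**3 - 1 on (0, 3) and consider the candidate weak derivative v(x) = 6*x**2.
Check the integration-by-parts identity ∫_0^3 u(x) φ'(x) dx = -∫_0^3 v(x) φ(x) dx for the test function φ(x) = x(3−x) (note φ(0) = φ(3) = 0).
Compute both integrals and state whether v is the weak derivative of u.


LHS = 729/10, RHS = -729/10. No, v is not the weak derivative of u.

u(x) = -2*x**3 - 1, classical derivative u'(x) = -6*x**2.
φ(x) = x(3−x), so φ'(x) = 3 - 2*x.
Note φ(0) = φ(3) = 0, so the boundary term u·φ vanishes.
LHS = ∫_0^3 u(x) φ'(x) dx = ∫_0^3 (4*x^4 - 6*x^3 + 2*x - 3) dx. Term by term:
  ∫_0^3 4*x^4 dx = 972/5;  ∫_0^3 -6*x^3 dx = -243/2;  ∫_0^3 2*x dx = 9;
  ∫_0^3 -3 dx = -9.
Sum: 972/5 − 243/2 + 9 − 9 = 729/10.
So LHS = 729/10.
∫_0^3 v(x) φ(x) dx = ∫_0^3 (-6*x^4 + 18*x^3) dx. Term by term:
  ∫_0^3 -6*x^4 dx = -1458/5;  ∫_0^3 18*x^3 dx = 729/2.
Sum: -1458/5 + 729/2 = 729/10.
So RHS = -∫_0^3 v(x) φ(x) dx = -729/10.
LHS − RHS = 729/5 ≠ 0, so the identity fails.
(For a valid weak derivative the identity must hold for EVERY test function, in particular this one. The failure shows v is NOT the weak derivative of u.)
Correct weak derivative would be u'(x) = -6*x**2.


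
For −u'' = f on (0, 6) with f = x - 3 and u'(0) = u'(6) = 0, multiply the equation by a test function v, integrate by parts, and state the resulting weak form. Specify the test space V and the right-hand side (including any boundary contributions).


V = H^1(0, 6) (no boundary constraint on v; u is determined up to an additive constant); weak form: ∫_0^6 u'v' dx = ∫_0^6 (x - 3) v dx for all v ∈ V.

Multiply both sides by a test function v and integrate from 0 to 6:
  ∫_0^6 −u''(x) v(x) dx = ∫_0^6 f(x) v(x) dx.
Integrate the LHS by parts once:
  ∫_0^6 −u'' v dx = −[u'(x) v(x)]_0^6 + ∫_0^6 u'(x) v'(x) dx.
Thus ∫_0^6 u'(x) v'(x) dx = ∫_0^6 f(x) v(x) dx + [u'(x) v(x)]_0^6.
Choose V so that boundary terms are either known or forced to vanish.
u has homogeneous Neumann: u'(0) = u'(6) = 0. So [u' v]_0^6 = 0·v(6) − 0·v(0) = 0 for any v; take V = H^1(0, 6).
Weak formulation: find u (satisfying any essential BC) such that ∫_0^6 u'(x) v'(x) dx = ∫_0^6 f v dx for all v ∈ V (homogeneous Neumann, so boundary terms vanish).
Substituting f(x) = x - 3, the right-hand side is ∫_0^6 (x - 3) v dx.
Compatibility check (pure Neumann): taking v ≡ 1 ∈ V gives 0 = ∫_0^6 f dx + (0) − (0), i.e. ∫_0^6 f dx must equal u'(0) − u'(6) = 0. Indeed ∫_0^6 (x - 3) dx = 0, so the data are compatible. The solution is then unique only up to an additive constant (fix it e.g. by requiring ∫_0^6 u dx = 0).


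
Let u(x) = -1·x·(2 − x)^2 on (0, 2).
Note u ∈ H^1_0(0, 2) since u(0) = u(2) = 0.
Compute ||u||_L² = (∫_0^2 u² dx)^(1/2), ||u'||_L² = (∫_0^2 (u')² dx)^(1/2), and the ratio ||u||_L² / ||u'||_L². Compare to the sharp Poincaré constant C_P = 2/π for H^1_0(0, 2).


||u||_L² / ||u'||_L² = sqrt(14)/7 < C_P = 2/π.

u(x) = -1·x·(2 − x)^2, so u'(x) = (2 - 3*x)*(x - 2).
u(x) = -1·x·(2 − x)^2 vanishes at x = 0 and x = 2, so u ∈ H^1_0(0, 2). Differentiate via the product rule and integrate the resulting polynomials term by term.
  ∫_0^2 u² dx = ∫_0^2 (x^6 - 8*x^5 + 24*x^4 - 32*x^3 + 16*x^2) dx. Term by term:
    ∫_0^2 x^6 dx = 128/7;  ∫_0^2 -8*x^5 dx = -256/3;  ∫_0^2 24*x^4 dx = 768/5;
    ∫_0^2 -32*x^3 dx = -128;  ∫_0^2 16*x^2 dx = 128/3.
  Sum: 128/7 − 256/3 + 768/5 − 128 + 128/3 = 128/105.
  ∫_0^2 (u')² dx = ∫_0^2 (9*x^4 - 48*x^3 + 88*x^2 - 64*x + 16) dx. Term by term:
    ∫_0^2 9*x^4 dx = 288/5;  ∫_0^2 -48*x^3 dx = -192;  ∫_0^2 88*x^2 dx = 704/3;
    ∫_0^2 -64*x dx = -128;  ∫_0^2 16 dx = 32.
  Sum: 288/5 − 192 + 704/3 − 128 + 32 = 64/15.
∫_0^2 u² dx = 128/105, so ||u||_L² = 8*sqrt(210)/105.
∫_0^2 (u')² dx = 64/15, so ||u'||_L² = 8*sqrt(15)/15.
Ratio ||u||_L² / ||u'||_L² = sqrt(14)/7.
Sharp Poincaré constant on H^1_0(0, 2) is C_P = L/π = 2/π, achieved by sin(π/2·x).
A polynomial bump cannot attain the sharp Poincaré constant (only the first sine eigenfunction does), so the ratio is strictly less than C_P, consistent with ||u||_L² ≤ C_P ||u'||_L².


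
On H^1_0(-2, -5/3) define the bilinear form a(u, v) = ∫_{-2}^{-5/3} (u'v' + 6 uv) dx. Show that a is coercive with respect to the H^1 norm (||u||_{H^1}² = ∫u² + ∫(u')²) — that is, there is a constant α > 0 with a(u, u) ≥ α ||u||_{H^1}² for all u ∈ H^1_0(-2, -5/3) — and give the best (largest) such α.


α = 1

Coercivity of a(·,·) on H^1_0(-2, -5/3) means a(u, u) ≥ α ||u||_{H^1}² for every u ∈ H^1_0.
The interval has length L = 1/3, and Poincaré/coercivity depend only on L. Here a(u, u) = ∫(u')² + (6)·∫u².
Here c = 6 ≥ 1, so a(u,u) = ∫(u')² + c∫u² ≥ ∫(u')² + ∫u² = ||u||_{H^1}², i.e. α = 1 works. No larger α is possible: a(u,u) ≥ α||u||_{H^1}² means (1−α)∫(u')² ≥ (α−c)∫u², and for the modes u_n = sin(nπ(x−x₀)/L) (x₀ the left endpoint) one has ∫u_n²/∫(u_n')² = (L/(nπ))² → 0, so a(u_n,u_n)/||u_n||_{H^1}² → 1. Hence the optimal constant is α = 1.
Therefore α = 1.


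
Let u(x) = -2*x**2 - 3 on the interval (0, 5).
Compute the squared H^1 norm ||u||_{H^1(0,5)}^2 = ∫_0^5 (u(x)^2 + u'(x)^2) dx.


||u||_{H^1}^2 = 11135/3

The H^1 norm (squared) on an interval (0, L) is
  ||u||_{H^1}^2 = ∫_0^L u(x)^2 dx + ∫_0^L u'(x)^2 dx.
Compute u'(x) = -4*x.
Then u(x)^2 = 4*x**4 + 12*x**2 + 9 and u'(x)^2 = 16*x**2.
Integrate each monomial from 0 to 5 using ∫_0^5 c·x^n dx = c·5^(n+1)/(n+1):
  ∫_0^5 u(x)^2 dx = ∫_0^5 (4*x^4 + 12*x^2 + 9) dx. Term by term:
    ∫_0^5 4*x^4 dx = 2500;  ∫_0^5 12*x^2 dx = 500;  ∫_0^5 9 dx = 45.
  Sum: 2500 + 500 + 45 = 3045.
  ∫_0^5 u'(x)^2 dx = ∫_0^5 (16*x^2) dx. Term by term:
    ∫_0^5 16*x^2 dx = 2000/3.
Adding: ||u||_{H^1}^2 = 3045 + 2000/3 = 11135/3.


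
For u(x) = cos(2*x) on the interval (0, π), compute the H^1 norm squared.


||u||_{H^1(0,π)}^2 = 5*π/2

u'(x) = -2*sin(2*x).
Expand u² and (u')² and integrate term by term on (0, π), using: for integers n ≥ 1, ∫_0^π sin²(nx) dx = ∫_0^π cos²(nx) dx = π/2; for n ≠ n', ∫_0^π sin(nx)sin(n'x) dx = ∫_0^π cos(nx)cos(n'x) dx = 0; and by product-to-sum, ∫_0^π sin(nx)cos(n'x) dx = ½∫_0^π [sin((n+n')x) + sin((n−n')x)] dx, which is 0 when n+n' is even and 2n/(n²−n'²) when n+n' is odd (it need not vanish on (0, π)).
  u² squared terms: (1)²·∫cos(2x)² dx = 1·π/2 = π/2.
  So ∫_0^π u² dx = π/2.
  (u')² squared terms: (-2)²·∫sin(2x)² dx = 4·π/2 = 2*π.
  So ∫_0^π (u')² dx = 2*π.
||u||_{H^1}^2 = (π/2) + (2*π) = 5*π/2.


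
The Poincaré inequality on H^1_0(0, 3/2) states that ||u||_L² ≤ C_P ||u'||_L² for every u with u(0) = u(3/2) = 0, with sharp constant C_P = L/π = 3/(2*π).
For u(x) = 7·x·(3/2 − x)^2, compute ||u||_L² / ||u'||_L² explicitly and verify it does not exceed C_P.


||u||_L² / ||u'||_L² = 3*sqrt(14)/28 < C_P = 3/(2*π).

u(x) = 7·x·(3/2 − x)^2, so u'(x) = 21*x^2 - 42*x + 63/4.
u(x) = 7·x·(3/2 − x)^2 vanishes at x = 0 and x = 3/2, so u ∈ H^1_0(0, 3/2). Differentiate via the product rule and integrate the resulting polynomials term by term.
  ∫_0^3/2 u² dx = ∫_0^3/2 (49*x^6 - 294*x^5 + 1323*x^4/2 - 1323*x^3/2 + 3969*x^2/16) dx. Term by term:
    ∫_0^3/2 49*x^6 dx = 15309/128;  ∫_0^3/2 -294*x^5 dx = -35721/64;  ∫_0^3/2 1323*x^4/2 dx = 321489/320;
    ∫_0^3/2 -1323*x^3/2 dx = -107163/128;  ∫_0^3/2 3969*x^2/16 dx = 35721/128.
  Sum: 15309/128 − 35721/64 + 321489/320 − 107163/128 + 35721/128 = 5103/640.
  ∫_0^3/2 (u')² dx = ∫_0^3/2 (441*x^4 - 1764*x^3 + 4851*x^2/2 - 1323*x + 3969/16) dx. Term by term:
    ∫_0^3/2 441*x^4 dx = 107163/160;  ∫_0^3/2 -1764*x^3 dx = -35721/16;  ∫_0^3/2 4851*x^2/2 dx = 43659/16;
    ∫_0^3/2 -1323*x dx = -11907/8;  ∫_0^3/2 3969/16 dx = 11907/32.
  Sum: 107163/160 − 35721/16 + 43659/16 − 11907/8 + 11907/32 = 3969/80.
∫_0^3/2 u² dx = 5103/640, so ||u||_L² = 27*sqrt(70)/80.
∫_0^3/2 (u')² dx = 3969/80, so ||u'||_L² = 63*sqrt(5)/20.
Ratio ||u||_L² / ||u'||_L² = 3*sqrt(14)/28.
Sharp Poincaré constant on H^1_0(0, 3/2) is C_P = L/π = 3/(2*π), achieved by sin(2*π/3·x).
A polynomial bump cannot attain the sharp Poincaré constant (only the first sine eigenfunction does), so the ratio is strictly less than C_P, consistent with ||u||_L² ≤ C_P ||u'||_L².


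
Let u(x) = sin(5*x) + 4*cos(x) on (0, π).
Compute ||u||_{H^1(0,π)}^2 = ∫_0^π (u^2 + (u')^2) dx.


||u||_{H^1(0,π)}^2 = 29*π

u'(x) = -4*sin(x) + 5*cos(5*x).
Expand u² and (u')² and integrate term by term on (0, π), using: for integers n ≥ 1, ∫_0^π sin²(nx) dx = ∫_0^π cos²(nx) dx = π/2; for n ≠ n', ∫_0^π sin(nx)sin(n'x) dx = ∫_0^π cos(nx)cos(n'x) dx = 0; and by product-to-sum, ∫_0^π sin(nx)cos(n'x) dx = ½∫_0^π [sin((n+n')x) + sin((n−n')x)] dx, which is 0 when n+n' is even and 2n/(n²−n'²) when n+n' is odd (it need not vanish on (0, π)).
  u² squared terms: (4)²·∫cos(x)² dx = 16·π/2 = 8*π;  (1)²·∫sin(5x)² dx = 1·π/2 = π/2.
  u² cross terms: 2·(4)·(1)·∫cos(x)·sin(5x) dx = 8·(0) = 0.
  So ∫_0^π u² dx = 8*π + π/2 + 0 = 17*π/2.
  (u')² squared terms: (-4)²·∫sin(x)² dx = 16·π/2 = 8*π;  (5)²·∫cos(5x)² dx = 25·π/2 = 25*π/2.
  (u')² cross terms: 2·(-4)·(5)·∫sin(x)·cos(5x) dx = -40·(0) = 0.
  So ∫_0^π (u')² dx = 8*π + 25*π/2 + 0 = 41*π/2.
||u||_{H^1}^2 = (17*π/2) + (41*π/2) = 29*π.


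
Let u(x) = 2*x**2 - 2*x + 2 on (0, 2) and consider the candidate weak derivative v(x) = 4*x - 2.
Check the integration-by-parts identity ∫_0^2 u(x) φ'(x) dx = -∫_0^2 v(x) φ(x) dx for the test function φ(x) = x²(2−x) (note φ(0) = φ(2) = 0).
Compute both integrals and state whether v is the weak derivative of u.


LHS = -56/15, RHS = -56/15. Yes, v = u' weakly.

u(x) = 2*x**2 - 2*x + 2, classical derivative u'(x) = 4*x - 2.
φ(x) = x²(2−x), so φ'(x) = x*(4 - 3*x).
Note φ(0) = φ(2) = 0, so the boundary term u·φ vanishes.
LHS = ∫_0^2 u(x) φ'(x) dx = ∫_0^2 (-6*x^4 + 14*x^3 - 14*x^2 + 8*x) dx. Term by term:
  ∫_0^2 -6*x^4 dx = -192/5;  ∫_0^2 14*x^3 dx = 56;  ∫_0^2 -14*x^2 dx = -112/3;
  ∫_0^2 8*x dx = 16.
Sum: -192/5 + 56 − 112/3 + 16 = -56/15.
So LHS = -56/15.
∫_0^2 v(x) φ(x) dx = ∫_0^2 (-4*x^4 + 10*x^3 - 4*x^2) dx. Term by term:
  ∫_0^2 -4*x^4 dx = -128/5;  ∫_0^2 10*x^3 dx = 40;  ∫_0^2 -4*x^2 dx = -32/3.
Sum: -128/5 + 40 − 32/3 = 56/15.
So RHS = -∫_0^2 v(x) φ(x) dx = -56/15.
LHS = RHS, so the identity holds for this test φ.
Moreover u is smooth here and v(x) = u'(x) = 4*x - 2 pointwise, so the identity holds for every test function. Hence v is the weak derivative of u.


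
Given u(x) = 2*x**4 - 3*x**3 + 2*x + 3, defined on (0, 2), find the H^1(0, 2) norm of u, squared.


||u||_{H^1}^2 = 84046/315

The H^1 norm (squared) on an interval (0, L) is
  ||u||_{H^1}^2 = ∫_0^L u(x)^2 dx + ∫_0^L u'(x)^2 dx.
Compute u'(x) = 8*x**3 - 9*x**2 + 2.
Then u(x)^2 = 4*x**8 - 12*x**7 + 9*x**6 + 8*x**5 - 18*x**3 + 4*x**2 + 12*x + 9 and u'(x)^2 = 64*x**6 - 144*x**5 + 81*x**4 + 32*x**3 - 36*x**2 + 4.
Integrate each monomial from 0 to 2 using ∫_0^2 c·x^n dx = c·2^(n+1)/(n+1):
  ∫_0^2 u(x)^2 dx = ∫_0^2 (4*x^8 - 12*x^7 + 9*x^6 + 8*x^5 - 18*x^3 + 4*x^2 + 12*x + 9) dx. Term by term:
    ∫_0^2 4*x^8 dx = 2048/9;  ∫_0^2 -12*x^7 dx = -384;  ∫_0^2 9*x^6 dx = 1152/7;
    ∫_0^2 8*x^5 dx = 256/3;  ∫_0^2 -18*x^3 dx = -72;  ∫_0^2 4*x^2 dx = 32/3;
    ∫_0^2 12*x dx = 24;  ∫_0^2 9 dx = 18.
  Sum: 2048/9 − 384 + 1152/7 + 256/3 − 72 + 32/3 + 24 + 18 = 4670/63.
  ∫_0^2 u'(x)^2 dx = ∫_0^2 (64*x^6 - 144*x^5 + 81*x^4 + 32*x^3 - 36*x^2 + 4) dx. Term by term:
    ∫_0^2 64*x^6 dx = 8192/7;  ∫_0^2 -144*x^5 dx = -1536;  ∫_0^2 81*x^4 dx = 2592/5;
    ∫_0^2 32*x^3 dx = 128;  ∫_0^2 -36*x^2 dx = -96;  ∫_0^2 4 dx = 8.
  Sum: 8192/7 − 1536 + 2592/5 + 128 − 96 + 8 = 6744/35.
Adding: ||u||_{H^1}^2 = 4670/63 + 6744/35 = 84046/315.


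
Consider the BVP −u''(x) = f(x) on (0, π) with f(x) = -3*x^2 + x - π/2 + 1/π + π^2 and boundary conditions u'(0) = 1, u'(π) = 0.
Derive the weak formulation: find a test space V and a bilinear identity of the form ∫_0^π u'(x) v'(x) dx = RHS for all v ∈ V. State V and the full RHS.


V = H^1(0, π) (v unrestricted at boundary; u is determined up to an additive constant); weak form: ∫_0^π u'v' dx = ∫_0^π (-3*x^2 + x - π/2 + 1/π + π^2) v dx − v(0) for all v ∈ V.

Multiply both sides by a test function v and integrate from 0 to π:
  ∫_0^π −u''(x) v(x) dx = ∫_0^π f(x) v(x) dx.
Integrate the LHS by parts once:
  ∫_0^π −u'' v dx = −[u'(x) v(x)]_0^π + ∫_0^π u'(x) v'(x) dx.
Thus ∫_0^π u'(x) v'(x) dx = ∫_0^π f(x) v(x) dx + [u'(x) v(x)]_0^π.
Choose V so that boundary terms are either known or forced to vanish.
u has inhomogeneous Neumann u'(0) = 1, u'(π) = 0. [u' v]_0^π = (0)·v(π) − (1)·v(0) = − v(0). Take V = H^1(0, π); boundary term becomes part of RHS.
Weak formulation: find u (satisfying any essential BC) such that ∫_0^π u'(x) v'(x) dx = ∫_0^π f v dx − v(0) for all v ∈ V (Neumann data are natural BCs: they enter the RHS as boundary terms).
Substituting f(x) = -3*x^2 + x - π/2 + 1/π + π^2, the right-hand side is ∫_0^π (-3*x^2 + x - π/2 + 1/π + π^2) v dx − v(0).
Compatibility check (pure Neumann): taking v ≡ 1 ∈ V gives 0 = ∫_0^π f dx + (0) − (1), i.e. ∫_0^π f dx must equal u'(0) − u'(π) = 1. Indeed ∫_0^π (-3*x^2 + x - π/2 + 1/π + π^2) dx = 1, so the data are compatible. The solution is then unique only up to an additive constant (fix it e.g. by requiring ∫_0^π u dx = 0).


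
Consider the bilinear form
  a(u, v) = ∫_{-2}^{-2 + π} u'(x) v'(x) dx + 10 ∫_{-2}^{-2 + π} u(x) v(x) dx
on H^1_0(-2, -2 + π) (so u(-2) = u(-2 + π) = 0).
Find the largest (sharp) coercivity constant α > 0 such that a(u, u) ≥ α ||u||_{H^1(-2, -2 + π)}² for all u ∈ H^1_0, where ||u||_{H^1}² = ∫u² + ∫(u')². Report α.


α = 1

Coercivity of a(·,·) on H^1_0(-2, -2 + π) means a(u, u) ≥ α ||u||_{H^1}² for every u ∈ H^1_0.
The interval has length L = π, and Poincaré/coercivity depend only on L. Here a(u, u) = ∫(u')² + (10)·∫u².
Here c = 10 ≥ 1, so a(u,u) = ∫(u')² + c∫u² ≥ ∫(u')² + ∫u² = ||u||_{H^1}², i.e. α = 1 works. No larger α is possible: a(u,u) ≥ α||u||_{H^1}² means (1−α)∫(u')² ≥ (α−c)∫u², and for the modes u_n = sin(nπ(x−x₀)/L) (x₀ the left endpoint) one has ∫u_n²/∫(u_n')² = (L/(nπ))² → 0, so a(u_n,u_n)/||u_n||_{H^1}² → 1. Hence the optimal constant is α = 1.
Therefore α = 1.


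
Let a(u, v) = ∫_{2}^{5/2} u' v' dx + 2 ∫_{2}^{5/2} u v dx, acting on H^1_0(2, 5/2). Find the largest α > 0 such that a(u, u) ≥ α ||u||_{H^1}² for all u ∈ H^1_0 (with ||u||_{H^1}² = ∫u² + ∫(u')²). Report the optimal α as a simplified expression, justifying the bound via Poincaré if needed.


α = 1

Coercivity of a(·,·) on H^1_0(2, 5/2) means a(u, u) ≥ α ||u||_{H^1}² for every u ∈ H^1_0.
The interval has length L = 1/2, and Poincaré/coercivity depend only on L. Here a(u, u) = ∫(u')² + (2)·∫u².
Here c = 2 ≥ 1, so a(u,u) = ∫(u')² + c∫u² ≥ ∫(u')² + ∫u² = ||u||_{H^1}², i.e. α = 1 works. No larger α is possible: a(u,u) ≥ α||u||_{H^1}² means (1−α)∫(u')² ≥ (α−c)∫u², and for the modes u_n = sin(nπ(x−x₀)/L) (x₀ the left endpoint) one has ∫u_n²/∫(u_n')² = (L/(nπ))² → 0, so a(u_n,u_n)/||u_n||_{H^1}² → 1. Hence the optimal constant is α = 1.
Therefore α = 1.


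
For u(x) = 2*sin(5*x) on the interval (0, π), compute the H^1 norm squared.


||u||_{H^1(0,π)}^2 = 52*π

u'(x) = 10*cos(5*x).
Expand u² and (u')² and integrate term by term on (0, π), using: for integers n ≥ 1, ∫_0^π sin²(nx) dx = ∫_0^π cos²(nx) dx = π/2; for n ≠ n', ∫_0^π sin(nx)sin(n'x) dx = ∫_0^π cos(nx)cos(n'x) dx = 0; and by product-to-sum, ∫_0^π sin(nx)cos(n'x) dx = ½∫_0^π [sin((n+n')x) + sin((n−n')x)] dx, which is 0 when n+n' is even and 2n/(n²−n'²) when n+n' is odd (it need not vanish on (0, π)).
  u² squared terms: (2)²·∫sin(5x)² dx = 4·π/2 = 2*π.
  So ∫_0^π u² dx = 2*π.
  (u')² squared terms: (10)²·∫cos(5x)² dx = 100·π/2 = 50*π.
  So ∫_0^π (u')² dx = 50*π.
||u||_{H^1}^2 = (2*π) + (50*π) = 52*π.


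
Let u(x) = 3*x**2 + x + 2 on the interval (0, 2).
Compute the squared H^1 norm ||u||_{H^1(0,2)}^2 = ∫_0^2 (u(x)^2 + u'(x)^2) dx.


||u||_{H^1}^2 = 3814/15

The H^1 norm (squared) on an interval (0, L) is
  ||u||_{H^1}^2 = ∫_0^L u(x)^2 dx + ∫_0^L u'(x)^2 dx.
Compute u'(x) = 6*x + 1.
Then u(x)^2 = 9*x**4 + 6*x**3 + 13*x**2 + 4*x + 4 and u'(x)^2 = 36*x**2 + 12*x + 1.
Integrate each monomial from 0 to 2 using ∫_0^2 c·x^n dx = c·2^(n+1)/(n+1):
  ∫_0^2 u(x)^2 dx = ∫_0^2 (9*x^4 + 6*x^3 + 13*x^2 + 4*x + 4) dx. Term by term:
    ∫_0^2 9*x^4 dx = 288/5;  ∫_0^2 6*x^3 dx = 24;  ∫_0^2 13*x^2 dx = 104/3;
    ∫_0^2 4*x dx = 8;  ∫_0^2 4 dx = 8.
  Sum: 288/5 + 24 + 104/3 + 8 + 8 = 1984/15.
  ∫_0^2 u'(x)^2 dx = ∫_0^2 (36*x^2 + 12*x + 1) dx. Term by term:
    ∫_0^2 36*x^2 dx = 96;  ∫_0^2 12*x dx = 24;  ∫_0^2 1 dx = 2.
  Sum: 96 + 24 + 2 = 122.
Adding: ||u||_{H^1}^2 = 1984/15 + 122 = 3814/15.


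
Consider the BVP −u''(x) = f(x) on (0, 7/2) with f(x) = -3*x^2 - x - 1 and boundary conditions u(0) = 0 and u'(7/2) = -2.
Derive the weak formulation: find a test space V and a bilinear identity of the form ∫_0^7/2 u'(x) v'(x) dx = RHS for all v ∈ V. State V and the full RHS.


V = {v ∈ H^1(0, 7/2) : v(0) = 0} (test functions vanish at x = 0 where u is specified); weak form: ∫_0^7/2 u'v' dx = ∫_0^7/2 (-3*x^2 - x - 1) v dx − 2·v(7/2) for all v ∈ V.

Multiply both sides by a test function v and integrate from 0 to 7/2:
  ∫_0^7/2 −u''(x) v(x) dx = ∫_0^7/2 f(x) v(x) dx.
Integrate the LHS by parts once:
  ∫_0^7/2 −u'' v dx = −[u'(x) v(x)]_0^7/2 + ∫_0^7/2 u'(x) v'(x) dx.
Thus ∫_0^7/2 u'(x) v'(x) dx = ∫_0^7/2 f(x) v(x) dx + [u'(x) v(x)]_0^7/2.
Choose V so that boundary terms are either known or forced to vanish.
Mixed BC: u(0) = 0 (Dirichlet) and u'(7/2) = -2 (Neumann). Define V = {v ∈ H^1(0, 7/2) : v(0) = 0}. Then [u' v]_0^7/2 = u'(7/2)·v(7/2) − u'(0)·0 = − 2·v(7/2).
Weak formulation: find u (satisfying any essential BC) such that ∫_0^7/2 u'(x) v'(x) dx = ∫_0^7/2 f v dx − 2·v(7/2) for all v ∈ V (Dirichlet at 0 absorbed into V; Neumann datum at x = 7/2 contributes the boundary term).
Substituting f(x) = -3*x^2 - x - 1, the right-hand side is ∫_0^7/2 (-3*x^2 - x - 1) v dx − 2·v(7/2).


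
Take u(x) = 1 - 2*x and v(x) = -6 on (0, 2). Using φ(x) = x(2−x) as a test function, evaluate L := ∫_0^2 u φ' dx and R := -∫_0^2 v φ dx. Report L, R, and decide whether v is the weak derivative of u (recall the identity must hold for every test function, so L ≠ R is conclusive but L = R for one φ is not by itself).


LHS = 8/3, RHS = 8. No, v is not the weak derivative of u.

u(x) = 1 - 2*x, classical derivative u'(x) = -2.
φ(x) = x(2−x), so φ'(x) = 2 - 2*x.
Note φ(0) = φ(2) = 0, so the boundary term u·φ vanishes.
LHS = ∫_0^2 u(x) φ'(x) dx = ∫_0^2 (4*x^2 - 6*x + 2) dx. Term by term:
  ∫_0^2 4*x^2 dx = 32/3;  ∫_0^2 -6*x dx = -12;  ∫_0^2 2 dx = 4.
Sum: 32/3 − 12 + 4 = 8/3.
So LHS = 8/3.
∫_0^2 v(x) φ(x) dx = ∫_0^2 (6*x^2 - 12*x) dx. Term by term:
  ∫_0^2 6*x^2 dx = 16;  ∫_0^2 -12*x dx = -24.
Sum: 16 − 24 = -8.
So RHS = -∫_0^2 v(x) φ(x) dx = 8.
LHS − RHS = -16/3 ≠ 0, so the identity fails.
(For a valid weak derivative the identity must hold for EVERY test function, in particular this one. The failure shows v is NOT the weak derivative of u.)
Correct weak derivative would be u'(x) = -2.


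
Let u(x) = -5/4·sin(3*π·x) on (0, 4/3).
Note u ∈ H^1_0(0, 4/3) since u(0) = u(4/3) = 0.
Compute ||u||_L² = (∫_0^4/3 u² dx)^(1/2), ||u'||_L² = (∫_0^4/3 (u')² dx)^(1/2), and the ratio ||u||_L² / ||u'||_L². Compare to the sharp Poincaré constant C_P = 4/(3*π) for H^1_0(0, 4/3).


||u||_L² / ||u'||_L² = 1/(3*π) < C_P = 4/(3*π).

u(x) = -5/4·sin(3*π·x), so u'(x) = -15*π*cos(3*π*x)/4.
Writing u(x) = A·sin(kπx/L) with A = -5/4 and k = 4, use ∫_0^L sin²(kπx/L) dx = L/2 and ∫_0^L cos²(kπx/L) dx = L/2.
u² = 25/16·sin²(3*π·x) and (u')² = 225*π^2/16·cos²(3*π·x), and each of sin², cos² integrates to L/2 = 2/3 over (0, 4/3).
∫_0^4/3 u² dx = 25/24, so ||u||_L² = 5*sqrt(6)/12.
∫_0^4/3 (u')² dx = 75*π^2/8, so ||u'||_L² = 5*sqrt(6)*π/4.
Ratio ||u||_L² / ||u'||_L² = 1/(3*π).
Sharp Poincaré constant on H^1_0(0, 4/3) is C_P = L/π = 4/(3*π), achieved by sin(3*π/4·x).
This is the k = 4 harmonic; the ratio L/(kπ) is strictly less than C_P = L/π, consistent with the sharp inequality ||u||_L² ≤ C_P ||u'||_L².


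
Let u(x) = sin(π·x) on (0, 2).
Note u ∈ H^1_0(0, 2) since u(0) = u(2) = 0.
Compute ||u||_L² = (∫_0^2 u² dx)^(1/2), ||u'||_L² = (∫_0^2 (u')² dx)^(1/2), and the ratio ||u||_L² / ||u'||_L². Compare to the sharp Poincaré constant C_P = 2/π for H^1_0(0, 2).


||u||_L² / ||u'||_L² = 1/π < C_P = 2/π.

u(x) = sin(π·x), so u'(x) = π*cos(π*x).
Writing u(x) = A·sin(kπx/L) with A = 1 and k = 2, use ∫_0^L sin²(kπx/L) dx = L/2 and ∫_0^L cos²(kπx/L) dx = L/2.
u² = 1·sin²(π·x) and (u')² = π^2·cos²(π·x), and each of sin², cos² integrates to L/2 = 1 over (0, 2).
∫_0^2 u² dx = 1, so ||u||_L² = 1.
∫_0^2 (u')² dx = π^2, so ||u'||_L² = π.
Ratio ||u||_L² / ||u'||_L² = 1/π.
Sharp Poincaré constant on H^1_0(0, 2) is C_P = L/π = 2/π, achieved by sin(π/2·x).
This is the k = 2 harmonic; the ratio L/(kπ) is strictly less than C_P = L/π, consistent with the sharp inequality ||u||_L² ≤ C_P ||u'||_L².
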